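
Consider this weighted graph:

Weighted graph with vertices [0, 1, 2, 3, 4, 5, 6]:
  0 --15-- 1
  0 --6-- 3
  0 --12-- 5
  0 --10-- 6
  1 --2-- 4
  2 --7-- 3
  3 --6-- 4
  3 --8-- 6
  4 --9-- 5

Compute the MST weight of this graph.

Applying Kruskal's algorithm (sort edges by weight, add if no cycle):
  Add (1,4) w=2
  Add (0,3) w=6
  Add (3,4) w=6
  Add (2,3) w=7
  Add (3,6) w=8
  Add (4,5) w=9
  Skip (0,6) w=10 (creates cycle)
  Skip (0,5) w=12 (creates cycle)
  Skip (0,1) w=15 (creates cycle)
MST weight = 38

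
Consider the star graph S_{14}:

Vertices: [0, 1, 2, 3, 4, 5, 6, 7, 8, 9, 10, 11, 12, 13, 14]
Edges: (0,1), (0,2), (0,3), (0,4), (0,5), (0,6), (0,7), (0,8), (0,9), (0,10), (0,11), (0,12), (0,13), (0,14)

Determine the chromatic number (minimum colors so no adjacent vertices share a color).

S_{14} has one hub adjacent to 14 leaves; leaves are pairwise non-adjacent.
Color the hub 0 and every leaf 1.
Chromatic number = 2.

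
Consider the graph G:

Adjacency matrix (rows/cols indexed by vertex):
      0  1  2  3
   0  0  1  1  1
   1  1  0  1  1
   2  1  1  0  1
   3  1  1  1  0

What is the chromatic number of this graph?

The graph has a maximum clique of size 4 (lower bound on chromatic number).
A valid 4-coloring: {0: 0, 1: 1, 2: 2, 3: 3}.
Chromatic number = 4.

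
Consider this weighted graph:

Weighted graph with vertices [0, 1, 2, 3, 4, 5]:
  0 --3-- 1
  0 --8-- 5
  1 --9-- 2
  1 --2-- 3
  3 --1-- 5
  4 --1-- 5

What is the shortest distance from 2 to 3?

Using Dijkstra's algorithm from vertex 2:
Shortest path: 2 -> 1 -> 3
Total weight: 9 + 2 = 11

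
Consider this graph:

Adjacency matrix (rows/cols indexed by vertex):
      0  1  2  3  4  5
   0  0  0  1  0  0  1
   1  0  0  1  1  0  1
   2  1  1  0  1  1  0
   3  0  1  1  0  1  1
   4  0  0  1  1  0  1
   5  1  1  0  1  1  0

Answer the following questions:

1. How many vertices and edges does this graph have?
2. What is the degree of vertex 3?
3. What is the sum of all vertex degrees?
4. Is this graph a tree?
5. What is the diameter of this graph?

Count: 6 vertices, 10 edges.
Vertex 3 has neighbors [1, 2, 4, 5], degree = 4.
Handshaking lemma: 2 * 10 = 20.
A tree on 6 vertices has 5 edges. This graph has 10 edges (5 extra). Not a tree.
Diameter (longest shortest path) = 2.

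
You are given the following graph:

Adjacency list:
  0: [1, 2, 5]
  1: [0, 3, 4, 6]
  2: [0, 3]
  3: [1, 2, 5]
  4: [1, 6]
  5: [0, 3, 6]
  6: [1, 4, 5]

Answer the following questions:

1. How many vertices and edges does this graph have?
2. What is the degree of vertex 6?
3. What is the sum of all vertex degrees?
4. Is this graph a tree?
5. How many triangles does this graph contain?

Count: 7 vertices, 10 edges.
Vertex 6 has neighbors [1, 4, 5], degree = 3.
Handshaking lemma: 2 * 10 = 20.
A tree on 7 vertices has 6 edges. This graph has 10 edges (4 extra). Not a tree.
Number of triangles = 1.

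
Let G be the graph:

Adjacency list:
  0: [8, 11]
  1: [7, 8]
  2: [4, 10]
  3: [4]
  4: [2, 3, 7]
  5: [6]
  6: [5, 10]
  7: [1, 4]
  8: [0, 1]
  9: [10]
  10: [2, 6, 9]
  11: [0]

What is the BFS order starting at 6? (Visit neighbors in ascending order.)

BFS from vertex 6 (neighbors processed in ascending order):
Visit order: 6, 5, 10, 2, 9, 4, 3, 7, 1, 8, 0, 11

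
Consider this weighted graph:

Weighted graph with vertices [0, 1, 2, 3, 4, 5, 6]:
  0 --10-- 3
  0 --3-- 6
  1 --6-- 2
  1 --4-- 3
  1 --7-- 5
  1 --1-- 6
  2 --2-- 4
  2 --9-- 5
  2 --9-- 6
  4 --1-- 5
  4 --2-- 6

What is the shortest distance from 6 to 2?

Using Dijkstra's algorithm from vertex 6:
Shortest path: 6 -> 4 -> 2
Total weight: 2 + 2 = 4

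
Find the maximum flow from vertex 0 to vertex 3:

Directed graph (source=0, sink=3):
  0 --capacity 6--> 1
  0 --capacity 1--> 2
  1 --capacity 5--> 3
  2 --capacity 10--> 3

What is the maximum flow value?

Computing max flow:
  Flow on (0->1): 5/6
  Flow on (0->2): 1/1
  Flow on (1->3): 5/5
  Flow on (2->3): 1/10
Maximum flow = 6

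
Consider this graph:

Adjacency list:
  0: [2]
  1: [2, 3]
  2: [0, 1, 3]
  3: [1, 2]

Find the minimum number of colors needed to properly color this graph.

The graph has a maximum clique of size 3 (lower bound on chromatic number).
A valid 3-coloring: {0: 1, 1: 1, 2: 0, 3: 2}.
Chromatic number = 3.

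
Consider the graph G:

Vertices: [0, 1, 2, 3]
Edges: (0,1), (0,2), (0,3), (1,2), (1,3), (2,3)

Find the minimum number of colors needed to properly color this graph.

The graph has a maximum clique of size 4 (lower bound on chromatic number).
A valid 4-coloring: {0: 0, 1: 1, 2: 2, 3: 3}.
Chromatic number = 4.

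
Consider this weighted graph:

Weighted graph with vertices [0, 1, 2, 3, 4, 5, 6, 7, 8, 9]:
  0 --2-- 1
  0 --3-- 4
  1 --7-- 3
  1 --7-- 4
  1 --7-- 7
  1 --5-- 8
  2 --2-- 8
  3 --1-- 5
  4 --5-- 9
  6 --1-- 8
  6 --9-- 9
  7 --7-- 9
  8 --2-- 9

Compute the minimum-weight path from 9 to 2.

Using Dijkstra's algorithm from vertex 9:
Shortest path: 9 -> 8 -> 2
Total weight: 2 + 2 = 4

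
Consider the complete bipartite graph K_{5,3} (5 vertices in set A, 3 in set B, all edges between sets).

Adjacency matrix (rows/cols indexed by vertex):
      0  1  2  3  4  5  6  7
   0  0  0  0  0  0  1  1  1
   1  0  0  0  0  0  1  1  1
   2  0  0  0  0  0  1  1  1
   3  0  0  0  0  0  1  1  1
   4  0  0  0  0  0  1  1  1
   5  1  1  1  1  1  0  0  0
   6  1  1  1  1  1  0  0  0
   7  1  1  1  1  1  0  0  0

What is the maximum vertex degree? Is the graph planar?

Set-A vertices have degree 3; set-B vertices have degree 5. Maximum degree = max(5,3) = 5.
K_{5,3} contains K_{3,3} as a subgraph (since both sides have >= 3 vertices); by Kuratowski's theorem it is not planar.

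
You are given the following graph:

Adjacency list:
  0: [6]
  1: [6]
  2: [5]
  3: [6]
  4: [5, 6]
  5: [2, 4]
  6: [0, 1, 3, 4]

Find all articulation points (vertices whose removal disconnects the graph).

An articulation point is a vertex whose removal disconnects the graph.
Articulation points: [4, 5, 6]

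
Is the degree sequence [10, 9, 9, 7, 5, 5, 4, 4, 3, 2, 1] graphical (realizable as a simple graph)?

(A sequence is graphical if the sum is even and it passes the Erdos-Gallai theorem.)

Sum of degrees = 59. Sum is odd, so the sequence is NOT graphical.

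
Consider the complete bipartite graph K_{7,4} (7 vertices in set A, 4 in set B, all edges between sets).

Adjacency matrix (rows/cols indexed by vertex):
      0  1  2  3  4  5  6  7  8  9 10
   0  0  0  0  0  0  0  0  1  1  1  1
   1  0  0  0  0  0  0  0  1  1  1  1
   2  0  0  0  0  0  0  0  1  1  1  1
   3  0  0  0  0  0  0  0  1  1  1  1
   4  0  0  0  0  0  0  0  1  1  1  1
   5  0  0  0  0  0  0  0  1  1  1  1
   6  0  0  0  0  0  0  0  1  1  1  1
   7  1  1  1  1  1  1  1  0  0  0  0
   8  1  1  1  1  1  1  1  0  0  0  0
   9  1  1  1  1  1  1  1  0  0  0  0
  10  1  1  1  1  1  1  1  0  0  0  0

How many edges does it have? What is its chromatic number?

K_{7,4} has 7 * 4 = 28 edges.
Bipartite graphs have chromatic number 2 (color each partition differently).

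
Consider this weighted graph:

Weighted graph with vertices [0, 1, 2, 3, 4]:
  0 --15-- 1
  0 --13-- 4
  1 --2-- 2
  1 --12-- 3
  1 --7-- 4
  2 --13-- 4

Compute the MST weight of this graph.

Applying Kruskal's algorithm (sort edges by weight, add if no cycle):
  Add (1,2) w=2
  Add (1,4) w=7
  Add (1,3) w=12
  Add (0,4) w=13
  Skip (2,4) w=13 (creates cycle)
  Skip (0,1) w=15 (creates cycle)
MST weight = 34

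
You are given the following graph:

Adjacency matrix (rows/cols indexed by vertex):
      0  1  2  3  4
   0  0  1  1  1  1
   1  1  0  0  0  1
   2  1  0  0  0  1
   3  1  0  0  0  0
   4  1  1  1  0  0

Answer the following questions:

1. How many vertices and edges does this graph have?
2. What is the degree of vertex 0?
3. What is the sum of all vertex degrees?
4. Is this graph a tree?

Count: 5 vertices, 6 edges.
Vertex 0 has neighbors [1, 2, 3, 4], degree = 4.
Handshaking lemma: 2 * 6 = 12.
A tree on 5 vertices has 4 edges. This graph has 6 edges (2 extra). Not a tree.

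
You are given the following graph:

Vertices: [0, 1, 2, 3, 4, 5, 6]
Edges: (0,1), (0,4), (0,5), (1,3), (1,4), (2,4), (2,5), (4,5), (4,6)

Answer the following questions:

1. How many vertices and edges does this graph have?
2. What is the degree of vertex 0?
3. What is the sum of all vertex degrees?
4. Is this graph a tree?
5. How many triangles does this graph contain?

Count: 7 vertices, 9 edges.
Vertex 0 has neighbors [1, 4, 5], degree = 3.
Handshaking lemma: 2 * 9 = 18.
A tree on 7 vertices has 6 edges. This graph has 9 edges (3 extra). Not a tree.
Number of triangles = 3.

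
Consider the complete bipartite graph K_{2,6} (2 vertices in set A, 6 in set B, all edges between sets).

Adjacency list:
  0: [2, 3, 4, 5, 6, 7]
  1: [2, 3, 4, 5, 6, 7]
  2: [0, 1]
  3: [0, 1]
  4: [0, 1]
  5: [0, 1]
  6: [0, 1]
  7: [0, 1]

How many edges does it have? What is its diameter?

K_{2,6} has 2 * 6 = 12 edges.
Any vertex reaches any opposite-side vertex in 1 step; same-side vertices reach in 2 steps via any opposite-side vertex.
Diameter = 2.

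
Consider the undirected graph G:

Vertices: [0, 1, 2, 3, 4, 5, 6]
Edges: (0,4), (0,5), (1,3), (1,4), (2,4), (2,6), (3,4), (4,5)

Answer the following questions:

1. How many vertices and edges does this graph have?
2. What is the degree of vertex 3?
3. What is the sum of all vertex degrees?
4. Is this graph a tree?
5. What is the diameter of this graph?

Count: 7 vertices, 8 edges.
Vertex 3 has neighbors [1, 4], degree = 2.
Handshaking lemma: 2 * 8 = 16.
A tree on 7 vertices has 6 edges. This graph has 8 edges (2 extra). Not a tree.
Diameter (longest shortest path) = 3.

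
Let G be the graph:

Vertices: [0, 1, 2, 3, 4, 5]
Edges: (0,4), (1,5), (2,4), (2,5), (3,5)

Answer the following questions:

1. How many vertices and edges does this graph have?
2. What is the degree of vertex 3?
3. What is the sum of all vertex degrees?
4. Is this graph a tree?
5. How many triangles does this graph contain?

Count: 6 vertices, 5 edges.
Vertex 3 has neighbors [5], degree = 1.
Handshaking lemma: 2 * 5 = 10.
A graph is a tree iff it is connected and has exactly n-1 edges. This graph is connected (all 6 vertices in one component) and has 6-1 = 5 edges. It is a tree.
Number of triangles = 0.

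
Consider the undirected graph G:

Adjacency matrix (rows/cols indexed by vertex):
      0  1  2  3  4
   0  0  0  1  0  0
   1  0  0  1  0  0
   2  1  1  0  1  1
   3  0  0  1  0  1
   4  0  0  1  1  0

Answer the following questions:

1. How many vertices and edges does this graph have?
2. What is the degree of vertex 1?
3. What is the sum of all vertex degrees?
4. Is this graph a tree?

Count: 5 vertices, 5 edges.
Vertex 1 has neighbors [2], degree = 1.
Handshaking lemma: 2 * 5 = 10.
A tree on 5 vertices has 4 edges. This graph has 5 edges (1 extra). Not a tree.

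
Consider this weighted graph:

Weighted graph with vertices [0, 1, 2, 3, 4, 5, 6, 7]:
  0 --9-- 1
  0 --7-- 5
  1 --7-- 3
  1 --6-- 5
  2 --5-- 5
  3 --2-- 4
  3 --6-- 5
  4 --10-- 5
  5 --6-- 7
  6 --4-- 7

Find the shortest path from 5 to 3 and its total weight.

Using Dijkstra's algorithm from vertex 5:
Shortest path: 5 -> 3
Total weight: 6 = 6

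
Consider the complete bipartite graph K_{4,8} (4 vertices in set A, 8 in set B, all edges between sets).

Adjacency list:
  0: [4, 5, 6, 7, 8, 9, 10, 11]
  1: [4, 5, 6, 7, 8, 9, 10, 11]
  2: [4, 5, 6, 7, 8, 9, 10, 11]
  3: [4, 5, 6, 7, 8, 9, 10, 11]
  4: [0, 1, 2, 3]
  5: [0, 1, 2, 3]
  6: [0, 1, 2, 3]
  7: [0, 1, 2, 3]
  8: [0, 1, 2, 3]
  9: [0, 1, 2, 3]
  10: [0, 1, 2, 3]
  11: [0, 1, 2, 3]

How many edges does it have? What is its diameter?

K_{4,8} has 4 * 8 = 32 edges.
Any vertex reaches any opposite-side vertex in 1 step; same-side vertices reach in 2 steps via any opposite-side vertex.
Diameter = 2.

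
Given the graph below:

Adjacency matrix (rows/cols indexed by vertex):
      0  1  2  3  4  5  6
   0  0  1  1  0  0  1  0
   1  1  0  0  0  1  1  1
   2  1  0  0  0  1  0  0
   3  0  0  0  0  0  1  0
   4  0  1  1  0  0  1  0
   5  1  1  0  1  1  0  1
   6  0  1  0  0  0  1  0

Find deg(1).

Vertex 1 has neighbors [0, 4, 5, 6], so deg(1) = 4.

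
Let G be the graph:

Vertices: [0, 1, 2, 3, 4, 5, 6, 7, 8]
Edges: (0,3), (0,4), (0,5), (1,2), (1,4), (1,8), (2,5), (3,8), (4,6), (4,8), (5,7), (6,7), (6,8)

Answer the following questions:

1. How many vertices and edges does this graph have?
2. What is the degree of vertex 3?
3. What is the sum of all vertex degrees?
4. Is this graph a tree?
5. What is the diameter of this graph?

Count: 9 vertices, 13 edges.
Vertex 3 has neighbors [0, 8], degree = 2.
Handshaking lemma: 2 * 13 = 26.
A tree on 9 vertices has 8 edges. This graph has 13 edges (5 extra). Not a tree.
Diameter (longest shortest path) = 3.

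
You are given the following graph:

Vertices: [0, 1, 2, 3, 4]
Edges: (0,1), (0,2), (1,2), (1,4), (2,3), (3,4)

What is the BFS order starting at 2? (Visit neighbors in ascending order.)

BFS from vertex 2 (neighbors processed in ascending order):
Visit order: 2, 0, 1, 3, 4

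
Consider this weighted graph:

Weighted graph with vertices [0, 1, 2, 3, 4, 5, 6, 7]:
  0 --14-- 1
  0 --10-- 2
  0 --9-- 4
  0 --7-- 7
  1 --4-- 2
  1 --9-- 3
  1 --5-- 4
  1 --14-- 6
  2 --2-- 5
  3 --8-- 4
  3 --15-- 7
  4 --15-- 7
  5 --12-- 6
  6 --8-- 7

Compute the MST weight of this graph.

Applying Kruskal's algorithm (sort edges by weight, add if no cycle):
  Add (2,5) w=2
  Add (1,2) w=4
  Add (1,4) w=5
  Add (0,7) w=7
  Add (3,4) w=8
  Add (6,7) w=8
  Add (0,4) w=9
  Skip (1,3) w=9 (creates cycle)
  Skip (0,2) w=10 (creates cycle)
  Skip (5,6) w=12 (creates cycle)
  Skip (0,1) w=14 (creates cycle)
  Skip (1,6) w=14 (creates cycle)
  Skip (3,7) w=15 (creates cycle)
  Skip (4,7) w=15 (creates cycle)
MST weight = 43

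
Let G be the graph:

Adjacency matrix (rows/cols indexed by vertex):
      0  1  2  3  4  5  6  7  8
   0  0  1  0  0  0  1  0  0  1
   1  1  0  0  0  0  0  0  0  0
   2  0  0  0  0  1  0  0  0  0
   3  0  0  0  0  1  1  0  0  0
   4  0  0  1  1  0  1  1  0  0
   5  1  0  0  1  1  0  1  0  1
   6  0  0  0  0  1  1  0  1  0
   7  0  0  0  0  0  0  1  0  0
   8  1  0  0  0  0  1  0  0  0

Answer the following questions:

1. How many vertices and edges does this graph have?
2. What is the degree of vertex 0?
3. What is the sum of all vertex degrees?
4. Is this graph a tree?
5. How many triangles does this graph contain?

Count: 9 vertices, 11 edges.
Vertex 0 has neighbors [1, 5, 8], degree = 3.
Handshaking lemma: 2 * 11 = 22.
A tree on 9 vertices has 8 edges. This graph has 11 edges (3 extra). Not a tree.
Number of triangles = 3.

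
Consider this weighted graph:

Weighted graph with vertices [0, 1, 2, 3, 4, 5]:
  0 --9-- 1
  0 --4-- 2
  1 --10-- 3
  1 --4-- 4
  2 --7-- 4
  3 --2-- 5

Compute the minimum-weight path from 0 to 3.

Using Dijkstra's algorithm from vertex 0:
Shortest path: 0 -> 1 -> 3
Total weight: 9 + 10 = 19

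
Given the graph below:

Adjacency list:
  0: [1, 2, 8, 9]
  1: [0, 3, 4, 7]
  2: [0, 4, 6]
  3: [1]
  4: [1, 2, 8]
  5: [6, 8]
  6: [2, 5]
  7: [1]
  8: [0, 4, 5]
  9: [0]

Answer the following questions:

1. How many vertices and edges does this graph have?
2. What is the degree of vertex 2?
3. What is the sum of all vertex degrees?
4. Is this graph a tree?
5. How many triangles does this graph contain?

Count: 10 vertices, 12 edges.
Vertex 2 has neighbors [0, 4, 6], degree = 3.
Handshaking lemma: 2 * 12 = 24.
A tree on 10 vertices has 9 edges. This graph has 12 edges (3 extra). Not a tree.
Number of triangles = 0.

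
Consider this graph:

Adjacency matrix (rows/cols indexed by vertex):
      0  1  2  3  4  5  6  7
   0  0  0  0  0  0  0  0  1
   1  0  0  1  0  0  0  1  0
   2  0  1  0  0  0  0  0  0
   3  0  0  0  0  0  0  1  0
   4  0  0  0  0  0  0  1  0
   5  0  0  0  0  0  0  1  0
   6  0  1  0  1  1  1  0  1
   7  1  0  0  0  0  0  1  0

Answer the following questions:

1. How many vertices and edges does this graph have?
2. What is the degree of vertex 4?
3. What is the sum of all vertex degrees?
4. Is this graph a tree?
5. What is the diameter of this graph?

Count: 8 vertices, 7 edges.
Vertex 4 has neighbors [6], degree = 1.
Handshaking lemma: 2 * 7 = 14.
A graph is a tree iff it is connected and has exactly n-1 edges. This graph is connected (all 8 vertices in one component) and has 8-1 = 7 edges. It is a tree.
Diameter (longest shortest path) = 4.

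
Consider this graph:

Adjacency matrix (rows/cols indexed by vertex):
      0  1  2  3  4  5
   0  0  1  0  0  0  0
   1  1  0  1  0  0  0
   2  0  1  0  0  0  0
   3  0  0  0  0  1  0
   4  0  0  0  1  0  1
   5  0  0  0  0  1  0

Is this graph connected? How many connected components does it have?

Checking connectivity: the graph has 2 connected component(s).
Components: [[0, 1, 2], [3, 4, 5]]. The graph is NOT connected.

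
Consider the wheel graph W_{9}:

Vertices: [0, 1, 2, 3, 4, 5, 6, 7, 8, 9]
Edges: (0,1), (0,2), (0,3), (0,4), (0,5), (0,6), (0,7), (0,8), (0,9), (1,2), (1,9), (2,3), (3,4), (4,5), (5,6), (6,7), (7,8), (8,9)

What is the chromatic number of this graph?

W_{9} = C_{9} plus a hub adjacent to every cycle vertex.
The outer cycle needs 3 colors (odd cycle); the hub is adjacent to all of them so needs a fresh color.
Chromatic number = 3 + 1 = 4.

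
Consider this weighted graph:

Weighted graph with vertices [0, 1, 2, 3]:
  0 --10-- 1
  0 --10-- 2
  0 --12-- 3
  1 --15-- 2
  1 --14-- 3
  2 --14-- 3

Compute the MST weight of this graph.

Applying Kruskal's algorithm (sort edges by weight, add if no cycle):
  Add (0,1) w=10
  Add (0,2) w=10
  Add (0,3) w=12
  Skip (1,3) w=14 (creates cycle)
  Skip (2,3) w=14 (creates cycle)
  Skip (1,2) w=15 (creates cycle)
MST weight = 32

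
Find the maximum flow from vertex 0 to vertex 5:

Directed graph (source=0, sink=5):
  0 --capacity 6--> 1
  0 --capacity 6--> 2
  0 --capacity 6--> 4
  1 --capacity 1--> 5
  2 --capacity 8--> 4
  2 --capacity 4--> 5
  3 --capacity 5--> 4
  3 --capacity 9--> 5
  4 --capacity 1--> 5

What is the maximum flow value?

Computing max flow:
  Flow on (0->1): 1/6
  Flow on (0->2): 4/6
  Flow on (0->4): 1/6
  Flow on (1->5): 1/1
  Flow on (2->5): 4/4
  Flow on (4->5): 1/1
Maximum flow = 6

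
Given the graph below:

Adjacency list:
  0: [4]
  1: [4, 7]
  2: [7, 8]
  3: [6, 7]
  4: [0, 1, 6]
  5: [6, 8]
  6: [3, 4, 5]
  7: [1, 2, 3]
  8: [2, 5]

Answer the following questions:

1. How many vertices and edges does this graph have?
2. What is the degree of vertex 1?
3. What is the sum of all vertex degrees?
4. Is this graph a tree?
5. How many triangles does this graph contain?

Count: 9 vertices, 10 edges.
Vertex 1 has neighbors [4, 7], degree = 2.
Handshaking lemma: 2 * 10 = 20.
A tree on 9 vertices has 8 edges. This graph has 10 edges (2 extra). Not a tree.
Number of triangles = 0.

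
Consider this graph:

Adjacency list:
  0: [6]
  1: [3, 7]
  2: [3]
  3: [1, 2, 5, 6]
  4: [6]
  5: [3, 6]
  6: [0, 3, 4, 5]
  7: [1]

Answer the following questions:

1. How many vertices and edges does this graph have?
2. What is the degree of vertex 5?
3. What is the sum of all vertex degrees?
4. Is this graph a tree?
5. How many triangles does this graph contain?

Count: 8 vertices, 8 edges.
Vertex 5 has neighbors [3, 6], degree = 2.
Handshaking lemma: 2 * 8 = 16.
A tree on 8 vertices has 7 edges. This graph has 8 edges (1 extra). Not a tree.
Number of triangles = 1.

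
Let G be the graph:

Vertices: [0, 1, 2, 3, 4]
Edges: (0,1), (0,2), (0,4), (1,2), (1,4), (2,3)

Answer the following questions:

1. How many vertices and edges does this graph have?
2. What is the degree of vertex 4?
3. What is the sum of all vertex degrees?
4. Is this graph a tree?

Count: 5 vertices, 6 edges.
Vertex 4 has neighbors [0, 1], degree = 2.
Handshaking lemma: 2 * 6 = 12.
A tree on 5 vertices has 4 edges. This graph has 6 edges (2 extra). Not a tree.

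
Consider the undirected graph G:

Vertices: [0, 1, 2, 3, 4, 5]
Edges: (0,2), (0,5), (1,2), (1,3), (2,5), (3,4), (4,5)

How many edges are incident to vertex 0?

Vertex 0 has neighbors [2, 5], so deg(0) = 2.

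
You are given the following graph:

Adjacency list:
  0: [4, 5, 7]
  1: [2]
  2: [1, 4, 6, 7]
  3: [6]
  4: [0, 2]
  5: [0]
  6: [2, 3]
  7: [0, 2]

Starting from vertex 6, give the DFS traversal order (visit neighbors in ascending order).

DFS from vertex 6 (neighbors processed in ascending order):
Visit order: 6, 2, 1, 4, 0, 5, 7, 3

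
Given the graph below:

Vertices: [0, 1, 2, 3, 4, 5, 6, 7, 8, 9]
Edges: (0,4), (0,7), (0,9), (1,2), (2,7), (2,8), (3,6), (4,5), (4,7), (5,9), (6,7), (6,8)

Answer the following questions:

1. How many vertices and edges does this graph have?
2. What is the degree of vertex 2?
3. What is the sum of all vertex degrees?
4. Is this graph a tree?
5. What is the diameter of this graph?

Count: 10 vertices, 12 edges.
Vertex 2 has neighbors [1, 7, 8], degree = 3.
Handshaking lemma: 2 * 12 = 24.
A tree on 10 vertices has 9 edges. This graph has 12 edges (3 extra). Not a tree.
Diameter (longest shortest path) = 4.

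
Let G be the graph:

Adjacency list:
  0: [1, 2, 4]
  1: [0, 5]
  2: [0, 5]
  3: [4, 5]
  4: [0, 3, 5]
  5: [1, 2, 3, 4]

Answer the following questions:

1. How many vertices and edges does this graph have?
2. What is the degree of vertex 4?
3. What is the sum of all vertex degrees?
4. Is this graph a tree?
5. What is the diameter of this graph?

Count: 6 vertices, 8 edges.
Vertex 4 has neighbors [0, 3, 5], degree = 3.
Handshaking lemma: 2 * 8 = 16.
A tree on 6 vertices has 5 edges. This graph has 8 edges (3 extra). Not a tree.
Diameter (longest shortest path) = 2.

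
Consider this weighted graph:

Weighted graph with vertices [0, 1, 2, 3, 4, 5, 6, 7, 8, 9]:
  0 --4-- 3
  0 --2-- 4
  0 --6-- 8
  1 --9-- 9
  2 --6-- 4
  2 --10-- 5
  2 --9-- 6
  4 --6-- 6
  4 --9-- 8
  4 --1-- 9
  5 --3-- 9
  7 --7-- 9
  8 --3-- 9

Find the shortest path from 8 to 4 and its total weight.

Using Dijkstra's algorithm from vertex 8:
Shortest path: 8 -> 9 -> 4
Total weight: 3 + 1 = 4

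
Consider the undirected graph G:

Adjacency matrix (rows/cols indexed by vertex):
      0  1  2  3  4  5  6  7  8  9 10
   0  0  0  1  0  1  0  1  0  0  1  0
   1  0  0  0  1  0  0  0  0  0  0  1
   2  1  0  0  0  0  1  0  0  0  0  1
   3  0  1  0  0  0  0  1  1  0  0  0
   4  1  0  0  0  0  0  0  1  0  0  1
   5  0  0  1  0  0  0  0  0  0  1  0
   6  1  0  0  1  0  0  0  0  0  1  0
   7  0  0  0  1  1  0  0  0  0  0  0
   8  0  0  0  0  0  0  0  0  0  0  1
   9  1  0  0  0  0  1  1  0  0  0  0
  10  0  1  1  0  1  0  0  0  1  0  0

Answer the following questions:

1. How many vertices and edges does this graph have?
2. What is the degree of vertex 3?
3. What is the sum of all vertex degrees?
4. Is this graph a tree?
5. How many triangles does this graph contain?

Count: 11 vertices, 15 edges.
Vertex 3 has neighbors [1, 6, 7], degree = 3.
Handshaking lemma: 2 * 15 = 30.
A tree on 11 vertices has 10 edges. This graph has 15 edges (5 extra). Not a tree.
Number of triangles = 1.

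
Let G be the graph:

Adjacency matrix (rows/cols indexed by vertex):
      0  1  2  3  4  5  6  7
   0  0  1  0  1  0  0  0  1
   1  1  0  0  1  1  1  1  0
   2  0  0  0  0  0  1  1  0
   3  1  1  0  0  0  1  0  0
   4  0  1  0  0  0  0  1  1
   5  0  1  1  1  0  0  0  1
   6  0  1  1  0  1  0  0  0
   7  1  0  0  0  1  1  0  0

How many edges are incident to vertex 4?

Vertex 4 has neighbors [1, 6, 7], so deg(4) = 3.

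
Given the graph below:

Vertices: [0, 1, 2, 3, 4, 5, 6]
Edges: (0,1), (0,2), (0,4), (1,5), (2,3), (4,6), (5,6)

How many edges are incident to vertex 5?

Vertex 5 has neighbors [1, 6], so deg(5) = 2.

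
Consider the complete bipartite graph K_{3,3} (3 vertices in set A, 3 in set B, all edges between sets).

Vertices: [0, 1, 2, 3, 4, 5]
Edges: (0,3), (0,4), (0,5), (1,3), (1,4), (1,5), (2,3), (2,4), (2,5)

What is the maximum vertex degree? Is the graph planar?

Set-A vertices have degree 3; set-B vertices have degree 3. Maximum degree = max(3,3) = 3.
K_{3,3} contains K_{3,3} as a subgraph (since both sides have >= 3 vertices); by Kuratowski's theorem it is not planar.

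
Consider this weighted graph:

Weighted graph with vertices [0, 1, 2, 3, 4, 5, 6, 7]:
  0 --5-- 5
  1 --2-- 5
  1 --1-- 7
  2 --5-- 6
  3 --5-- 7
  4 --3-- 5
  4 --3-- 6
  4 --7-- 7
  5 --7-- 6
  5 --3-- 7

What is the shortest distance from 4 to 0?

Using Dijkstra's algorithm from vertex 4:
Shortest path: 4 -> 5 -> 0
Total weight: 3 + 5 = 8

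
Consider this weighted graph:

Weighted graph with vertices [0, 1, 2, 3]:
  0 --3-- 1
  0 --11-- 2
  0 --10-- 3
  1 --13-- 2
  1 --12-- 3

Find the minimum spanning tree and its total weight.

Applying Kruskal's algorithm (sort edges by weight, add if no cycle):
  Add (0,1) w=3
  Add (0,3) w=10
  Add (0,2) w=11
  Skip (1,3) w=12 (creates cycle)
  Skip (1,2) w=13 (creates cycle)
MST weight = 24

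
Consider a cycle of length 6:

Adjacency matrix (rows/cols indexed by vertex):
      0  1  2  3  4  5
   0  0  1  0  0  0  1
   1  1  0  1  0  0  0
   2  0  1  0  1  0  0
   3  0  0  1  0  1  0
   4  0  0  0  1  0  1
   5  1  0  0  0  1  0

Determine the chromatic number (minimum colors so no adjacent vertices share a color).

This is an even cycle (C_6). Even cycles are bipartite.
Chromatic number = 2.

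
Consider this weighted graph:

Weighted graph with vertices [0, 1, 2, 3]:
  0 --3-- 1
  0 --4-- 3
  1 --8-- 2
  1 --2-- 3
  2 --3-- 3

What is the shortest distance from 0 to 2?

Using Dijkstra's algorithm from vertex 0:
Shortest path: 0 -> 3 -> 2
Total weight: 4 + 3 = 7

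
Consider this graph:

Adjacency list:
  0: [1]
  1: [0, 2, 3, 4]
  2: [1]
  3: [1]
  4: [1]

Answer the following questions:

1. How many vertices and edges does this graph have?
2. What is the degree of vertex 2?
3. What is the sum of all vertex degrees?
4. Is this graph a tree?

Count: 5 vertices, 4 edges.
Vertex 2 has neighbors [1], degree = 1.
Handshaking lemma: 2 * 4 = 8.
A graph is a tree iff it is connected and has exactly n-1 edges. This graph is connected (all 5 vertices in one component) and has 5-1 = 4 edges. It is a tree.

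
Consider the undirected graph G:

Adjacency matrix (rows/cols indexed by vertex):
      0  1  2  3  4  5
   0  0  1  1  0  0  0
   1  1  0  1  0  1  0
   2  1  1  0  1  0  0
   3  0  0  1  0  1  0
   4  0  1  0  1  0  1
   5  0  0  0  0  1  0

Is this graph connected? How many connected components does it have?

Checking connectivity: the graph has 1 connected component(s).
All vertices are reachable from each other. The graph IS connected.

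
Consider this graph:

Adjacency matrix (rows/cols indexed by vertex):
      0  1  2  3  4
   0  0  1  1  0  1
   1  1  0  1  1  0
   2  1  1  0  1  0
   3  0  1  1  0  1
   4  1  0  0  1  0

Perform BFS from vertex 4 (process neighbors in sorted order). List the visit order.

BFS from vertex 4 (neighbors processed in ascending order):
Visit order: 4, 0, 3, 1, 2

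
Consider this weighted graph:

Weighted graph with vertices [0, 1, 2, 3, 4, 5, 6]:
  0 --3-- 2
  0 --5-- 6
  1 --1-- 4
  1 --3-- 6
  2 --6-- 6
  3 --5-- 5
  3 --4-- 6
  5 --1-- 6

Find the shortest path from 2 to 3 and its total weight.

Using Dijkstra's algorithm from vertex 2:
Shortest path: 2 -> 6 -> 3
Total weight: 6 + 4 = 10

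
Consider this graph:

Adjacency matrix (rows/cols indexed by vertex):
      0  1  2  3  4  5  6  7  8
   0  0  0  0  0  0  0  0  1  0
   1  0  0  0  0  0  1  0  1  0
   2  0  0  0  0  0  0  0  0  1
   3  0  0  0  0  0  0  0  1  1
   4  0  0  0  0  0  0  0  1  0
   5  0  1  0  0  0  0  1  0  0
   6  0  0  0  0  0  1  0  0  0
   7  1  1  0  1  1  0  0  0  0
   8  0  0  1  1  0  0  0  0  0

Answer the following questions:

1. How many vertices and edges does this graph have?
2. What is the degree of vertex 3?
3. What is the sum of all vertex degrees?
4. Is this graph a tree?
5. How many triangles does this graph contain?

Count: 9 vertices, 8 edges.
Vertex 3 has neighbors [7, 8], degree = 2.
Handshaking lemma: 2 * 8 = 16.
A graph is a tree iff it is connected and has exactly n-1 edges. This graph is connected (all 9 vertices in one component) and has 9-1 = 8 edges. It is a tree.
Number of triangles = 0.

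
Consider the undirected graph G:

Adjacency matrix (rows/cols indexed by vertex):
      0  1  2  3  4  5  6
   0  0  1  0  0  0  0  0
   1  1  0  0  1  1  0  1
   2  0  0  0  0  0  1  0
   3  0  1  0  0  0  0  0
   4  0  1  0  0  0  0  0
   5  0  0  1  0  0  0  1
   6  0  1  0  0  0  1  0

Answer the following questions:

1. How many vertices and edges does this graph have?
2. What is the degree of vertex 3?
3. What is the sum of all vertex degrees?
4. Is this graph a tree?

Count: 7 vertices, 6 edges.
Vertex 3 has neighbors [1], degree = 1.
Handshaking lemma: 2 * 6 = 12.
A graph is a tree iff it is connected and has exactly n-1 edges. This graph is connected (all 7 vertices in one component) and has 7-1 = 6 edges. It is a tree.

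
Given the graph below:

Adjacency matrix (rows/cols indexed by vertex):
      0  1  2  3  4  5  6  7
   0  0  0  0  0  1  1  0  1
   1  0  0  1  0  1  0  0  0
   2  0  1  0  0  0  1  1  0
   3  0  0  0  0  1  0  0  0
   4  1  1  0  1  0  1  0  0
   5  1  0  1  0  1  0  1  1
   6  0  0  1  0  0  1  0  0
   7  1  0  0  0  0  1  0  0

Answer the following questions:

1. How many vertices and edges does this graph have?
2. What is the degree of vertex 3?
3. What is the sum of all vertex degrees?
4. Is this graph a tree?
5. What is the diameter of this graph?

Count: 8 vertices, 11 edges.
Vertex 3 has neighbors [4], degree = 1.
Handshaking lemma: 2 * 11 = 22.
A tree on 8 vertices has 7 edges. This graph has 11 edges (4 extra). Not a tree.
Diameter (longest shortest path) = 3.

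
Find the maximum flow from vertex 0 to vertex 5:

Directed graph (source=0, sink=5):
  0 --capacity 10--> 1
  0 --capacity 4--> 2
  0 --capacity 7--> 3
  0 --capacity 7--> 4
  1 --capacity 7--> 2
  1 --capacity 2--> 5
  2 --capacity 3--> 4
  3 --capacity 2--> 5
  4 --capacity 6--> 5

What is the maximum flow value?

Computing max flow:
  Flow on (0->1): 2/10
  Flow on (0->2): 3/4
  Flow on (0->3): 2/7
  Flow on (0->4): 3/7
  Flow on (1->5): 2/2
  Flow on (2->4): 3/3
  Flow on (3->5): 2/2
  Flow on (4->5): 6/6
Maximum flow = 10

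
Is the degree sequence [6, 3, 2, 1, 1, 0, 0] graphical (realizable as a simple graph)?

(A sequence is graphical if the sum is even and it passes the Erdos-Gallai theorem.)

Sum of degrees = 13. Sum is odd, so the sequence is NOT graphical.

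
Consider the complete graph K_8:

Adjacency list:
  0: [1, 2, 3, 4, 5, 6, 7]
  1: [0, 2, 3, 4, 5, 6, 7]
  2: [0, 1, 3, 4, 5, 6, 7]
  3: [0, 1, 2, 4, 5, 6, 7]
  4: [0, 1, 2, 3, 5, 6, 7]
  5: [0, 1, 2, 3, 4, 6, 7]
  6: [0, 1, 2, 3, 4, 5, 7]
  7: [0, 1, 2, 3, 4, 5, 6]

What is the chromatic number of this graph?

In K_8, every vertex is adjacent to every other vertex.
Each vertex needs a unique color.
Chromatic number = 8.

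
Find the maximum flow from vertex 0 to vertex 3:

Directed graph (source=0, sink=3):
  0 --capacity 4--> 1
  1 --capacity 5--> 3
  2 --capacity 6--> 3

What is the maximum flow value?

Computing max flow:
  Flow on (0->1): 4/4
  Flow on (1->3): 4/5
Maximum flow = 4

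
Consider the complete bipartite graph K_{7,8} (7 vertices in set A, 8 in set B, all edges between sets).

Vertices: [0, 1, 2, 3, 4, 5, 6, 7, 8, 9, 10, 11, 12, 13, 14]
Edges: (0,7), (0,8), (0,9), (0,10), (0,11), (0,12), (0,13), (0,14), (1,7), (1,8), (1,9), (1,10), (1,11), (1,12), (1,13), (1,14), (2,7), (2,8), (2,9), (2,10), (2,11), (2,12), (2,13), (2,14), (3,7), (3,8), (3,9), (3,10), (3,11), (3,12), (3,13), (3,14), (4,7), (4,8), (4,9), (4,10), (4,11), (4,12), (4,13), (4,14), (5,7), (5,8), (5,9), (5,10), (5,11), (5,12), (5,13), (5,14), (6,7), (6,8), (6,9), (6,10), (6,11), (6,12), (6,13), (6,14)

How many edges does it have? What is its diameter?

K_{7,8} has 7 * 8 = 56 edges.
Any vertex reaches any opposite-side vertex in 1 step; same-side vertices reach in 2 steps via any opposite-side vertex.
Diameter = 2.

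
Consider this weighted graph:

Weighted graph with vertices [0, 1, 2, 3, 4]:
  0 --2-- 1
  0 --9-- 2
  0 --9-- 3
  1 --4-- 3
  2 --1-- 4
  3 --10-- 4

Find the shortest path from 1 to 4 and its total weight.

Using Dijkstra's algorithm from vertex 1:
Shortest path: 1 -> 0 -> 2 -> 4
Total weight: 2 + 9 + 1 = 12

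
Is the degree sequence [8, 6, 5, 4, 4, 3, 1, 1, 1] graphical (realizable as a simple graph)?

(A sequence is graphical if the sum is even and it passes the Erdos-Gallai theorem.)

Sum of degrees = 33. Sum is odd, so the sequence is NOT graphical.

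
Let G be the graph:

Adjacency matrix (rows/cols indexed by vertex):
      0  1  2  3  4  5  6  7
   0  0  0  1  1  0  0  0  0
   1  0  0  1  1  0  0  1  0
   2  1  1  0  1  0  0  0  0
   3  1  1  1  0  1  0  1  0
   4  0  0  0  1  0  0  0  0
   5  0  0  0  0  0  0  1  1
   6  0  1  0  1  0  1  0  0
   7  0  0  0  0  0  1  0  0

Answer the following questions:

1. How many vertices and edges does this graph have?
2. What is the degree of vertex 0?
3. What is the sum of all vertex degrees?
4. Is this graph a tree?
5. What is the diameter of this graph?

Count: 8 vertices, 10 edges.
Vertex 0 has neighbors [2, 3], degree = 2.
Handshaking lemma: 2 * 10 = 20.
A tree on 8 vertices has 7 edges. This graph has 10 edges (3 extra). Not a tree.
Diameter (longest shortest path) = 4.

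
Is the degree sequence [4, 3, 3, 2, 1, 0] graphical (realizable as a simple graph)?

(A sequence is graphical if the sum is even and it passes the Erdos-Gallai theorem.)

Sum of degrees = 13. Sum is odd, so the sequence is NOT graphical.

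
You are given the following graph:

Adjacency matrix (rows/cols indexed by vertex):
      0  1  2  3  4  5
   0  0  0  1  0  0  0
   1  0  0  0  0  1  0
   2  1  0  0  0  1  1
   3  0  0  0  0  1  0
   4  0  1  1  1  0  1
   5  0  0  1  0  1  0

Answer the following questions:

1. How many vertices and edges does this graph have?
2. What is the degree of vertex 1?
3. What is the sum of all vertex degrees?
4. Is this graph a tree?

Count: 6 vertices, 6 edges.
Vertex 1 has neighbors [4], degree = 1.
Handshaking lemma: 2 * 6 = 12.
A tree on 6 vertices has 5 edges. This graph has 6 edges (1 extra). Not a tree.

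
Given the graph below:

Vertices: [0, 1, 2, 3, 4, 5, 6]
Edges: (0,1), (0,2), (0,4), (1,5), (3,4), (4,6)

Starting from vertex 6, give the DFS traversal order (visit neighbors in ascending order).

DFS from vertex 6 (neighbors processed in ascending order):
Visit order: 6, 4, 0, 1, 5, 2, 3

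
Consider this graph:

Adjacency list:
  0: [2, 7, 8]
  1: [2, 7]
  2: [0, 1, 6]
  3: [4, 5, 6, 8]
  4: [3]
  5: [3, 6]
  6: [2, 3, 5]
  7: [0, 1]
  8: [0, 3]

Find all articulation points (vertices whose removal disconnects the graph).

An articulation point is a vertex whose removal disconnects the graph.
Articulation points: [3]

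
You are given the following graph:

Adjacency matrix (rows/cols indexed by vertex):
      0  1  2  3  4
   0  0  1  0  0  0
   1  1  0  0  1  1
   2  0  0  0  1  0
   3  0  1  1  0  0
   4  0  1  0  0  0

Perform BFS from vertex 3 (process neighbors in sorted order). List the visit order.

BFS from vertex 3 (neighbors processed in ascending order):
Visit order: 3, 1, 2, 0, 4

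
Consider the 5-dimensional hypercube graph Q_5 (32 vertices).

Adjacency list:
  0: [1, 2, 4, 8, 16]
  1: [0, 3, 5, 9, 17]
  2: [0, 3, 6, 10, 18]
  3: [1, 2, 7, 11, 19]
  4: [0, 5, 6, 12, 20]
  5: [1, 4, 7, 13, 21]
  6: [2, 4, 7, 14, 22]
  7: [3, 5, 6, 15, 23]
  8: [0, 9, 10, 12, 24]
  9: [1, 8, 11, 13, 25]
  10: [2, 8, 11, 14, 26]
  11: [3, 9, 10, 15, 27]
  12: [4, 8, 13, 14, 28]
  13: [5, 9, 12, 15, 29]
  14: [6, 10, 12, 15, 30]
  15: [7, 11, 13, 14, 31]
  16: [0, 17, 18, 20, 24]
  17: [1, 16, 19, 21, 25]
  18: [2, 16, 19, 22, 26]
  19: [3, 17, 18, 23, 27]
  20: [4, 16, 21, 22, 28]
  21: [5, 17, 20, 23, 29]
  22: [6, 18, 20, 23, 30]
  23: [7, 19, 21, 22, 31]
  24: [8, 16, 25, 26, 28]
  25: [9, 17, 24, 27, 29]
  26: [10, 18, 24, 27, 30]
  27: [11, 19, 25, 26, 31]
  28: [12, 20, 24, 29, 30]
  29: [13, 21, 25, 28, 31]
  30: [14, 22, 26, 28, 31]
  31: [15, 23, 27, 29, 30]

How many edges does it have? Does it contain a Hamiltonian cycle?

Q_5 has 32 * 5 / 2 = 80 edges.
Q_5 (d >= 2) always has a Hamiltonian cycle: a 5-bit cyclic Gray code visits every vertex exactly once and returns to the start.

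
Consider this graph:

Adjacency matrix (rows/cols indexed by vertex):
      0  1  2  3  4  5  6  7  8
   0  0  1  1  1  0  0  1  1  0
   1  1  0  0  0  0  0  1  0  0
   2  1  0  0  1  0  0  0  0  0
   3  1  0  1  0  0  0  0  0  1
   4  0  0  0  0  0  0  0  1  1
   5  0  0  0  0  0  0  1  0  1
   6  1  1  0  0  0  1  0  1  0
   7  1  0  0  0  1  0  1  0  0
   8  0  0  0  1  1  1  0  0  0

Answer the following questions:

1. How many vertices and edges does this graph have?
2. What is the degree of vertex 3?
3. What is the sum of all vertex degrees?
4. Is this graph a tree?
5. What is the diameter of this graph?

Count: 9 vertices, 13 edges.
Vertex 3 has neighbors [0, 2, 8], degree = 3.
Handshaking lemma: 2 * 13 = 26.
A tree on 9 vertices has 8 edges. This graph has 13 edges (5 extra). Not a tree.
Diameter (longest shortest path) = 3.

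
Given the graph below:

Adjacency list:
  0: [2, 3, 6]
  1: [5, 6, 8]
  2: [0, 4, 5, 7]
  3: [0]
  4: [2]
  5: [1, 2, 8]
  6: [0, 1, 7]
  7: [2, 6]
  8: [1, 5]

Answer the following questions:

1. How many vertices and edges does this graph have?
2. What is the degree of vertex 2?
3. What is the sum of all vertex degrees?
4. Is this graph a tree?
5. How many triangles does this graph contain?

Count: 9 vertices, 11 edges.
Vertex 2 has neighbors [0, 4, 5, 7], degree = 4.
Handshaking lemma: 2 * 11 = 22.
A tree on 9 vertices has 8 edges. This graph has 11 edges (3 extra). Not a tree.
Number of triangles = 1.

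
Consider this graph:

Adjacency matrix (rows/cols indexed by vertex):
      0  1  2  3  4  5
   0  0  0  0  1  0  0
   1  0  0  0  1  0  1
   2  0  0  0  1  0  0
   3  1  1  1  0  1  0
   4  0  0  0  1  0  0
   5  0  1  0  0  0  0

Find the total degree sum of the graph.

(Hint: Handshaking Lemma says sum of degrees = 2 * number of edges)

Count edges: 5 edges.
By Handshaking Lemma: sum of degrees = 2 * 5 = 10.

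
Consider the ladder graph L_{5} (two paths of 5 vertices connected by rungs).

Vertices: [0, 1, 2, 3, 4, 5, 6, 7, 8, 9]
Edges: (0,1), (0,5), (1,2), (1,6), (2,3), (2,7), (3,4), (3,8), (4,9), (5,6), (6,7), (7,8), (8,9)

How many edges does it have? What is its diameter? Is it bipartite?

Ladder graph L_{5}: 5 rungs + 2 * (5-1) path edges = 5 + 8 = 13 edges.
Diameter = 5.
Ladder graphs are bipartite (alternating coloring along each path).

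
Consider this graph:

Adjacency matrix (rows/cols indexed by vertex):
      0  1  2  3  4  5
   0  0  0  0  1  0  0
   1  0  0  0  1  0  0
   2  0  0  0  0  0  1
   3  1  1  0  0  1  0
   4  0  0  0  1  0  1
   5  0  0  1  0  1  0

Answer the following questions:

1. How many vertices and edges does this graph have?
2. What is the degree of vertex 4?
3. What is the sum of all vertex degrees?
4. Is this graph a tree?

Count: 6 vertices, 5 edges.
Vertex 4 has neighbors [3, 5], degree = 2.
Handshaking lemma: 2 * 5 = 10.
A graph is a tree iff it is connected and has exactly n-1 edges. This graph is connected (all 6 vertices in one component) and has 6-1 = 5 edges. It is a tree.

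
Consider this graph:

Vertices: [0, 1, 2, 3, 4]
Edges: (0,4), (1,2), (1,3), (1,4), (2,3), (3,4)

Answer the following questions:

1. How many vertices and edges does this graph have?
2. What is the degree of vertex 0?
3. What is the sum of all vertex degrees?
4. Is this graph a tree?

Count: 5 vertices, 6 edges.
Vertex 0 has neighbors [4], degree = 1.
Handshaking lemma: 2 * 6 = 12.
A tree on 5 vertices has 4 edges. This graph has 6 edges (2 extra). Not a tree.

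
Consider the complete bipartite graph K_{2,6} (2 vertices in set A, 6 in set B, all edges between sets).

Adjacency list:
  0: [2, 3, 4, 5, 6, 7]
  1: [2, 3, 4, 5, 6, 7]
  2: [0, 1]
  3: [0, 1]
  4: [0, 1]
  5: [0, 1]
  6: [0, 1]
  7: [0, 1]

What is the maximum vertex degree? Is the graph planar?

Set-A vertices have degree 6; set-B vertices have degree 2. Maximum degree = max(2,6) = 6.
min(2,6) <= 2, so K_{2,6} avoids a K_{3,3} subdivision and is planar.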